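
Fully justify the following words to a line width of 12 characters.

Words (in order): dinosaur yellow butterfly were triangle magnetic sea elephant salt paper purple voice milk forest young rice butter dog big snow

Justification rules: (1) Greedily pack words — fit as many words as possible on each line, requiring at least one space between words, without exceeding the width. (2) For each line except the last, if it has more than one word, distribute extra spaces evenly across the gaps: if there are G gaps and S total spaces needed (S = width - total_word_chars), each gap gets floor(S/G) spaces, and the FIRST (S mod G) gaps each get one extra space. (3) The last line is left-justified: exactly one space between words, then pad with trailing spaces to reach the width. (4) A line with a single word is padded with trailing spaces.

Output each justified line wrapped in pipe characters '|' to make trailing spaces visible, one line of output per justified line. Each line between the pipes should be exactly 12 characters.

Line 1: ['dinosaur'] (min_width=8, slack=4)
Line 2: ['yellow'] (min_width=6, slack=6)
Line 3: ['butterfly'] (min_width=9, slack=3)
Line 4: ['were'] (min_width=4, slack=8)
Line 5: ['triangle'] (min_width=8, slack=4)
Line 6: ['magnetic', 'sea'] (min_width=12, slack=0)
Line 7: ['elephant'] (min_width=8, slack=4)
Line 8: ['salt', 'paper'] (min_width=10, slack=2)
Line 9: ['purple', 'voice'] (min_width=12, slack=0)
Line 10: ['milk', 'forest'] (min_width=11, slack=1)
Line 11: ['young', 'rice'] (min_width=10, slack=2)
Line 12: ['butter', 'dog'] (min_width=10, slack=2)
Line 13: ['big', 'snow'] (min_width=8, slack=4)

Answer: |dinosaur    |
|yellow      |
|butterfly   |
|were        |
|triangle    |
|magnetic sea|
|elephant    |
|salt   paper|
|purple voice|
|milk  forest|
|young   rice|
|butter   dog|
|big snow    |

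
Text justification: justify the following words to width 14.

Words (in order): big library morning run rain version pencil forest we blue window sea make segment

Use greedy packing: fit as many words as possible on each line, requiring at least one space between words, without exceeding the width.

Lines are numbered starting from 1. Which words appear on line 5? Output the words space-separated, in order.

Answer: we blue window

Derivation:
Line 1: ['big', 'library'] (min_width=11, slack=3)
Line 2: ['morning', 'run'] (min_width=11, slack=3)
Line 3: ['rain', 'version'] (min_width=12, slack=2)
Line 4: ['pencil', 'forest'] (min_width=13, slack=1)
Line 5: ['we', 'blue', 'window'] (min_width=14, slack=0)
Line 6: ['sea', 'make'] (min_width=8, slack=6)
Line 7: ['segment'] (min_width=7, slack=7)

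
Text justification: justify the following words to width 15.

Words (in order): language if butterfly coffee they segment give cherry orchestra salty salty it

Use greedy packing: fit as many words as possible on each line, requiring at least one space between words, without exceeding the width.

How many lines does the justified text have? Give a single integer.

Answer: 7

Derivation:
Line 1: ['language', 'if'] (min_width=11, slack=4)
Line 2: ['butterfly'] (min_width=9, slack=6)
Line 3: ['coffee', 'they'] (min_width=11, slack=4)
Line 4: ['segment', 'give'] (min_width=12, slack=3)
Line 5: ['cherry'] (min_width=6, slack=9)
Line 6: ['orchestra', 'salty'] (min_width=15, slack=0)
Line 7: ['salty', 'it'] (min_width=8, slack=7)
Total lines: 7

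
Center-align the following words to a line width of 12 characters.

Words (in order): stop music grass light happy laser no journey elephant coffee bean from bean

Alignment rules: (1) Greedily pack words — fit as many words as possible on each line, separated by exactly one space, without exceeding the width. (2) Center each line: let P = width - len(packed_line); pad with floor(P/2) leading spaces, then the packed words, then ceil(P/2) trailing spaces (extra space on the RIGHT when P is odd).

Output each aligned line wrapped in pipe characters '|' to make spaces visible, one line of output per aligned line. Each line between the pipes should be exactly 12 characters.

Answer: | stop music |
|grass light |
|happy laser |
| no journey |
|  elephant  |
|coffee bean |
| from bean  |

Derivation:
Line 1: ['stop', 'music'] (min_width=10, slack=2)
Line 2: ['grass', 'light'] (min_width=11, slack=1)
Line 3: ['happy', 'laser'] (min_width=11, slack=1)
Line 4: ['no', 'journey'] (min_width=10, slack=2)
Line 5: ['elephant'] (min_width=8, slack=4)
Line 6: ['coffee', 'bean'] (min_width=11, slack=1)
Line 7: ['from', 'bean'] (min_width=9, slack=3)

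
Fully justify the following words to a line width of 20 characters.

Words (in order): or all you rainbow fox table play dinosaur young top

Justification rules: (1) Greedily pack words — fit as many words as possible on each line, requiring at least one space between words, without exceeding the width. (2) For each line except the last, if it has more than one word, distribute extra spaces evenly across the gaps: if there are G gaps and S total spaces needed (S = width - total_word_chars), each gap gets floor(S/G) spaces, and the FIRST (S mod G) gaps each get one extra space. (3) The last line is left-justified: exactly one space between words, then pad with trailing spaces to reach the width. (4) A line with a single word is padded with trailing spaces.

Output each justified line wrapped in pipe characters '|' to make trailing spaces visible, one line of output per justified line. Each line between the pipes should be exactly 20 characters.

Line 1: ['or', 'all', 'you', 'rainbow'] (min_width=18, slack=2)
Line 2: ['fox', 'table', 'play'] (min_width=14, slack=6)
Line 3: ['dinosaur', 'young', 'top'] (min_width=18, slack=2)

Answer: |or  all  you rainbow|
|fox    table    play|
|dinosaur young top  |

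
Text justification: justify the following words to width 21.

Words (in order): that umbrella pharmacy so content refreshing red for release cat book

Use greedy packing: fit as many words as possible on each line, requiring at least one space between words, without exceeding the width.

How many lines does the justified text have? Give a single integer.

Line 1: ['that', 'umbrella'] (min_width=13, slack=8)
Line 2: ['pharmacy', 'so', 'content'] (min_width=19, slack=2)
Line 3: ['refreshing', 'red', 'for'] (min_width=18, slack=3)
Line 4: ['release', 'cat', 'book'] (min_width=16, slack=5)
Total lines: 4

Answer: 4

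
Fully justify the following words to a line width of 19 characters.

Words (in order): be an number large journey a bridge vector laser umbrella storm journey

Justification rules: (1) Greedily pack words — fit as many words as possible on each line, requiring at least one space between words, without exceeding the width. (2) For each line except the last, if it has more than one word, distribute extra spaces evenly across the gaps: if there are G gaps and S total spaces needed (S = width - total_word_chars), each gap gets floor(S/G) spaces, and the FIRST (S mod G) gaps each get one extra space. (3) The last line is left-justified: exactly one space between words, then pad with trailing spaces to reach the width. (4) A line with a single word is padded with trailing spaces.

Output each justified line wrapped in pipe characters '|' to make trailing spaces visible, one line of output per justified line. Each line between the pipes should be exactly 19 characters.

Answer: |be  an number large|
|journey   a  bridge|
|vector        laser|
|umbrella      storm|
|journey            |

Derivation:
Line 1: ['be', 'an', 'number', 'large'] (min_width=18, slack=1)
Line 2: ['journey', 'a', 'bridge'] (min_width=16, slack=3)
Line 3: ['vector', 'laser'] (min_width=12, slack=7)
Line 4: ['umbrella', 'storm'] (min_width=14, slack=5)
Line 5: ['journey'] (min_width=7, slack=12)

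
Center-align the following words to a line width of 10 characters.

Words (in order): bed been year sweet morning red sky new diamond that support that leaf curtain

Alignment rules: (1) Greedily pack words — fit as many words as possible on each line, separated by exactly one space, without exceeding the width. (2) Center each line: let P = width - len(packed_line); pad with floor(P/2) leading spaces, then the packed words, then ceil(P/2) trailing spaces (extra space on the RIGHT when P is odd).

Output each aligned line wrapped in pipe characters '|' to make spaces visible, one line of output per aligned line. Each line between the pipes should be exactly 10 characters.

Line 1: ['bed', 'been'] (min_width=8, slack=2)
Line 2: ['year', 'sweet'] (min_width=10, slack=0)
Line 3: ['morning'] (min_width=7, slack=3)
Line 4: ['red', 'sky'] (min_width=7, slack=3)
Line 5: ['new'] (min_width=3, slack=7)
Line 6: ['diamond'] (min_width=7, slack=3)
Line 7: ['that'] (min_width=4, slack=6)
Line 8: ['support'] (min_width=7, slack=3)
Line 9: ['that', 'leaf'] (min_width=9, slack=1)
Line 10: ['curtain'] (min_width=7, slack=3)

Answer: | bed been |
|year sweet|
| morning  |
| red sky  |
|   new    |
| diamond  |
|   that   |
| support  |
|that leaf |
| curtain  |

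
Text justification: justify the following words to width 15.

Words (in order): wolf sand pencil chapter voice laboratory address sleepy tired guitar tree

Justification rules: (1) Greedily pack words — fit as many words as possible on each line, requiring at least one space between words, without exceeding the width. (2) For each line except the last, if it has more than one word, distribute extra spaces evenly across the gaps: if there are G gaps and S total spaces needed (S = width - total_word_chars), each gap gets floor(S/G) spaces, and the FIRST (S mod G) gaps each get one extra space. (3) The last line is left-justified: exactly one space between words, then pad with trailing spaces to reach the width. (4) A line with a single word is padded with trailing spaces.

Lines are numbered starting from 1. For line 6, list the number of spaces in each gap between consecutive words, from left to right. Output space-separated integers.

Line 1: ['wolf', 'sand'] (min_width=9, slack=6)
Line 2: ['pencil', 'chapter'] (min_width=14, slack=1)
Line 3: ['voice'] (min_width=5, slack=10)
Line 4: ['laboratory'] (min_width=10, slack=5)
Line 5: ['address', 'sleepy'] (min_width=14, slack=1)
Line 6: ['tired', 'guitar'] (min_width=12, slack=3)
Line 7: ['tree'] (min_width=4, slack=11)

Answer: 4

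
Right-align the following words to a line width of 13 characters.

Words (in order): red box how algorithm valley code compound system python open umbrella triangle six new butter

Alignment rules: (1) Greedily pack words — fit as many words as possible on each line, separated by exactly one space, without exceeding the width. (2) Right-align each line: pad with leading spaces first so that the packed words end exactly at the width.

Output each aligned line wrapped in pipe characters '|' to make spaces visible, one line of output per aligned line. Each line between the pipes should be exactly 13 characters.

Answer: |  red box how|
|    algorithm|
|  valley code|
|     compound|
|system python|
|open umbrella|
| triangle six|
|   new butter|

Derivation:
Line 1: ['red', 'box', 'how'] (min_width=11, slack=2)
Line 2: ['algorithm'] (min_width=9, slack=4)
Line 3: ['valley', 'code'] (min_width=11, slack=2)
Line 4: ['compound'] (min_width=8, slack=5)
Line 5: ['system', 'python'] (min_width=13, slack=0)
Line 6: ['open', 'umbrella'] (min_width=13, slack=0)
Line 7: ['triangle', 'six'] (min_width=12, slack=1)
Line 8: ['new', 'butter'] (min_width=10, slack=3)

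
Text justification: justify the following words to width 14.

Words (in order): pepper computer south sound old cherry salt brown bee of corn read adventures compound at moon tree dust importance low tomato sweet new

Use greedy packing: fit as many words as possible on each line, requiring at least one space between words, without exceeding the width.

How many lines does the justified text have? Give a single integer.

Answer: 12

Derivation:
Line 1: ['pepper'] (min_width=6, slack=8)
Line 2: ['computer', 'south'] (min_width=14, slack=0)
Line 3: ['sound', 'old'] (min_width=9, slack=5)
Line 4: ['cherry', 'salt'] (min_width=11, slack=3)
Line 5: ['brown', 'bee', 'of'] (min_width=12, slack=2)
Line 6: ['corn', 'read'] (min_width=9, slack=5)
Line 7: ['adventures'] (min_width=10, slack=4)
Line 8: ['compound', 'at'] (min_width=11, slack=3)
Line 9: ['moon', 'tree', 'dust'] (min_width=14, slack=0)
Line 10: ['importance', 'low'] (min_width=14, slack=0)
Line 11: ['tomato', 'sweet'] (min_width=12, slack=2)
Line 12: ['new'] (min_width=3, slack=11)
Total lines: 12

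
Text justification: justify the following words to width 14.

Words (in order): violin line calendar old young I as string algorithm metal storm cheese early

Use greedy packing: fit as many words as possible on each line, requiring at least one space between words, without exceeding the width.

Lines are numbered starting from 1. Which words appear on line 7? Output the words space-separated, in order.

Answer: cheese early

Derivation:
Line 1: ['violin', 'line'] (min_width=11, slack=3)
Line 2: ['calendar', 'old'] (min_width=12, slack=2)
Line 3: ['young', 'I', 'as'] (min_width=10, slack=4)
Line 4: ['string'] (min_width=6, slack=8)
Line 5: ['algorithm'] (min_width=9, slack=5)
Line 6: ['metal', 'storm'] (min_width=11, slack=3)
Line 7: ['cheese', 'early'] (min_width=12, slack=2)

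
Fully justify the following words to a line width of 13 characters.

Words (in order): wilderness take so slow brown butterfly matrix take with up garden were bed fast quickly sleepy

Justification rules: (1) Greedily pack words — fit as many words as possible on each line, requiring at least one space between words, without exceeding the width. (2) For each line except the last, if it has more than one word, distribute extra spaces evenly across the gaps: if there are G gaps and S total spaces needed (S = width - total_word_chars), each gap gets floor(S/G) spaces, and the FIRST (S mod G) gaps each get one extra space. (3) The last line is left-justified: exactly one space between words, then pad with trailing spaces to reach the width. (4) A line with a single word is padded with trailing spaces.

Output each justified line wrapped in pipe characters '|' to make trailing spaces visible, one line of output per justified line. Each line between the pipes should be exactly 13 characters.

Line 1: ['wilderness'] (min_width=10, slack=3)
Line 2: ['take', 'so', 'slow'] (min_width=12, slack=1)
Line 3: ['brown'] (min_width=5, slack=8)
Line 4: ['butterfly'] (min_width=9, slack=4)
Line 5: ['matrix', 'take'] (min_width=11, slack=2)
Line 6: ['with', 'up'] (min_width=7, slack=6)
Line 7: ['garden', 'were'] (min_width=11, slack=2)
Line 8: ['bed', 'fast'] (min_width=8, slack=5)
Line 9: ['quickly'] (min_width=7, slack=6)
Line 10: ['sleepy'] (min_width=6, slack=7)

Answer: |wilderness   |
|take  so slow|
|brown        |
|butterfly    |
|matrix   take|
|with       up|
|garden   were|
|bed      fast|
|quickly      |
|sleepy       |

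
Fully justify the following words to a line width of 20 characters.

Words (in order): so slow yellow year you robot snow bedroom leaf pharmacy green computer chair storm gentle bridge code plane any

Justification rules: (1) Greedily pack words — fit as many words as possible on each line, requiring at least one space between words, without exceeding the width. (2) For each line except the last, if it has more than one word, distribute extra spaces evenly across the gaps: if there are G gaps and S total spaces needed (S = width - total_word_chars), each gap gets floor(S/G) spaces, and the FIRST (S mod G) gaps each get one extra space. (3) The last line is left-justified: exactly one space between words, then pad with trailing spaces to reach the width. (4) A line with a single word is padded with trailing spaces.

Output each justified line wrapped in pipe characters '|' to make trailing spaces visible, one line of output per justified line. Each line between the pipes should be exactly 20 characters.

Answer: |so  slow yellow year|
|you    robot    snow|
|bedroom         leaf|
|pharmacy       green|
|computer chair storm|
|gentle  bridge  code|
|plane any           |

Derivation:
Line 1: ['so', 'slow', 'yellow', 'year'] (min_width=19, slack=1)
Line 2: ['you', 'robot', 'snow'] (min_width=14, slack=6)
Line 3: ['bedroom', 'leaf'] (min_width=12, slack=8)
Line 4: ['pharmacy', 'green'] (min_width=14, slack=6)
Line 5: ['computer', 'chair', 'storm'] (min_width=20, slack=0)
Line 6: ['gentle', 'bridge', 'code'] (min_width=18, slack=2)
Line 7: ['plane', 'any'] (min_width=9, slack=11)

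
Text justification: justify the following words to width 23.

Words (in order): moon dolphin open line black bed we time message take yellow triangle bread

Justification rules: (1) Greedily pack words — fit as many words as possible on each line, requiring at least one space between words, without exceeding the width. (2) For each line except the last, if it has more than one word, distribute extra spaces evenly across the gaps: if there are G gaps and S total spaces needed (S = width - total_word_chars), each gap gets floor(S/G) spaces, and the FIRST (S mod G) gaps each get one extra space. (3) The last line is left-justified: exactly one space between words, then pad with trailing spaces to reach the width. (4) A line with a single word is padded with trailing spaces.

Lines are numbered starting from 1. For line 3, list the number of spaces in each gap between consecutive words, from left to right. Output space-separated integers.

Answer: 3 3

Derivation:
Line 1: ['moon', 'dolphin', 'open', 'line'] (min_width=22, slack=1)
Line 2: ['black', 'bed', 'we', 'time'] (min_width=17, slack=6)
Line 3: ['message', 'take', 'yellow'] (min_width=19, slack=4)
Line 4: ['triangle', 'bread'] (min_width=14, slack=9)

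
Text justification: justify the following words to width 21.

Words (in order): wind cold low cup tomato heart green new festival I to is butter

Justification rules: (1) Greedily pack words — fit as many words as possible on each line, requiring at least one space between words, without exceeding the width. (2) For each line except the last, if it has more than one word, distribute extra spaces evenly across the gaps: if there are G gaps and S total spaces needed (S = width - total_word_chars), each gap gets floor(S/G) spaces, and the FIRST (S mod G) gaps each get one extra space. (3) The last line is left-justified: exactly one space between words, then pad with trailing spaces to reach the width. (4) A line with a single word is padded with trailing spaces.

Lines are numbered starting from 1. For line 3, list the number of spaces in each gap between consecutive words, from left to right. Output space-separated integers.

Answer: 2 1 1 1

Derivation:
Line 1: ['wind', 'cold', 'low', 'cup'] (min_width=17, slack=4)
Line 2: ['tomato', 'heart', 'green'] (min_width=18, slack=3)
Line 3: ['new', 'festival', 'I', 'to', 'is'] (min_width=20, slack=1)
Line 4: ['butter'] (min_width=6, slack=15)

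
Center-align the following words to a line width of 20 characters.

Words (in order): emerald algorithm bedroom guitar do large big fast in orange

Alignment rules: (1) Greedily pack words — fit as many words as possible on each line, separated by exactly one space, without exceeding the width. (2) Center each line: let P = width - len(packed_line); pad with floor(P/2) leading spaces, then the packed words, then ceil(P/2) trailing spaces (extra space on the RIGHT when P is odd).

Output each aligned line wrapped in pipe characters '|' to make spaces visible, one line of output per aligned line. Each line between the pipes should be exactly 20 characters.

Answer: | emerald algorithm  |
| bedroom guitar do  |
| large big fast in  |
|       orange       |

Derivation:
Line 1: ['emerald', 'algorithm'] (min_width=17, slack=3)
Line 2: ['bedroom', 'guitar', 'do'] (min_width=17, slack=3)
Line 3: ['large', 'big', 'fast', 'in'] (min_width=17, slack=3)
Line 4: ['orange'] (min_width=6, slack=14)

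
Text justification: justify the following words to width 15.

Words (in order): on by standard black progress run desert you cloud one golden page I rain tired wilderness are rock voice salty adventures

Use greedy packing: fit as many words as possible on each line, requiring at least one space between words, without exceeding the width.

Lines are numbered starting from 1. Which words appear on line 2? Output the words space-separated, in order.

Line 1: ['on', 'by', 'standard'] (min_width=14, slack=1)
Line 2: ['black', 'progress'] (min_width=14, slack=1)
Line 3: ['run', 'desert', 'you'] (min_width=14, slack=1)
Line 4: ['cloud', 'one'] (min_width=9, slack=6)
Line 5: ['golden', 'page', 'I'] (min_width=13, slack=2)
Line 6: ['rain', 'tired'] (min_width=10, slack=5)
Line 7: ['wilderness', 'are'] (min_width=14, slack=1)
Line 8: ['rock', 'voice'] (min_width=10, slack=5)
Line 9: ['salty'] (min_width=5, slack=10)
Line 10: ['adventures'] (min_width=10, slack=5)

Answer: black progress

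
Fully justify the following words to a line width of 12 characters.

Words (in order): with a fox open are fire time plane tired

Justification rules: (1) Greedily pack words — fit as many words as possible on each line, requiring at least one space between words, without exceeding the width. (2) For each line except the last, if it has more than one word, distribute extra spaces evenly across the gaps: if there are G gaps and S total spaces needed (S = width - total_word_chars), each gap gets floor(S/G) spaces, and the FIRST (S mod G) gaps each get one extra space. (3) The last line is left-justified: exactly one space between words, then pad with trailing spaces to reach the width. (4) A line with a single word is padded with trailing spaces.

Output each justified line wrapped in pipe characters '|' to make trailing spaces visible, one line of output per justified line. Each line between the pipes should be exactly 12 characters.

Answer: |with  a  fox|
|open     are|
|fire    time|
|plane tired |

Derivation:
Line 1: ['with', 'a', 'fox'] (min_width=10, slack=2)
Line 2: ['open', 'are'] (min_width=8, slack=4)
Line 3: ['fire', 'time'] (min_width=9, slack=3)
Line 4: ['plane', 'tired'] (min_width=11, slack=1)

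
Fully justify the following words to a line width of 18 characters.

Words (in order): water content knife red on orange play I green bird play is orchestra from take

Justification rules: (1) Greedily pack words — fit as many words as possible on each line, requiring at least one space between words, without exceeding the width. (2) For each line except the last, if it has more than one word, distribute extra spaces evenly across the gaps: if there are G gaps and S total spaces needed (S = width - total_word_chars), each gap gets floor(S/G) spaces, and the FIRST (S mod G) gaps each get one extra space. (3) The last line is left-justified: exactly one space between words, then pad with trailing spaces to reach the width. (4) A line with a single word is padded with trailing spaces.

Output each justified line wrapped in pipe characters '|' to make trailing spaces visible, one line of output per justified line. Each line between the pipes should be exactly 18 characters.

Line 1: ['water', 'content'] (min_width=13, slack=5)
Line 2: ['knife', 'red', 'on'] (min_width=12, slack=6)
Line 3: ['orange', 'play', 'I'] (min_width=13, slack=5)
Line 4: ['green', 'bird', 'play', 'is'] (min_width=18, slack=0)
Line 5: ['orchestra', 'from'] (min_width=14, slack=4)
Line 6: ['take'] (min_width=4, slack=14)

Answer: |water      content|
|knife    red    on|
|orange    play   I|
|green bird play is|
|orchestra     from|
|take              |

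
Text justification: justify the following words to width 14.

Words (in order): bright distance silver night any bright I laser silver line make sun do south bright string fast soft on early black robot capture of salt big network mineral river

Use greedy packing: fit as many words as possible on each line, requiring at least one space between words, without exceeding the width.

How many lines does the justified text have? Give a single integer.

Line 1: ['bright'] (min_width=6, slack=8)
Line 2: ['distance'] (min_width=8, slack=6)
Line 3: ['silver', 'night'] (min_width=12, slack=2)
Line 4: ['any', 'bright', 'I'] (min_width=12, slack=2)
Line 5: ['laser', 'silver'] (min_width=12, slack=2)
Line 6: ['line', 'make', 'sun'] (min_width=13, slack=1)
Line 7: ['do', 'south'] (min_width=8, slack=6)
Line 8: ['bright', 'string'] (min_width=13, slack=1)
Line 9: ['fast', 'soft', 'on'] (min_width=12, slack=2)
Line 10: ['early', 'black'] (min_width=11, slack=3)
Line 11: ['robot', 'capture'] (min_width=13, slack=1)
Line 12: ['of', 'salt', 'big'] (min_width=11, slack=3)
Line 13: ['network'] (min_width=7, slack=7)
Line 14: ['mineral', 'river'] (min_width=13, slack=1)
Total lines: 14

Answer: 14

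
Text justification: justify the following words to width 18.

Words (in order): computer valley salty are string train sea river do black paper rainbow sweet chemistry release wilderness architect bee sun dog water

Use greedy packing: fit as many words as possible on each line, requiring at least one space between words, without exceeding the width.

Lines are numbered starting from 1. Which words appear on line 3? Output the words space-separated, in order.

Line 1: ['computer', 'valley'] (min_width=15, slack=3)
Line 2: ['salty', 'are', 'string'] (min_width=16, slack=2)
Line 3: ['train', 'sea', 'river', 'do'] (min_width=18, slack=0)
Line 4: ['black', 'paper'] (min_width=11, slack=7)
Line 5: ['rainbow', 'sweet'] (min_width=13, slack=5)
Line 6: ['chemistry', 'release'] (min_width=17, slack=1)
Line 7: ['wilderness'] (min_width=10, slack=8)
Line 8: ['architect', 'bee', 'sun'] (min_width=17, slack=1)
Line 9: ['dog', 'water'] (min_width=9, slack=9)

Answer: train sea river do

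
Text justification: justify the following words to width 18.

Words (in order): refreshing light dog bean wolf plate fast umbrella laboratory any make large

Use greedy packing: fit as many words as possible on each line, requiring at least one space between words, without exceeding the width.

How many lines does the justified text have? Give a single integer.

Answer: 6

Derivation:
Line 1: ['refreshing', 'light'] (min_width=16, slack=2)
Line 2: ['dog', 'bean', 'wolf'] (min_width=13, slack=5)
Line 3: ['plate', 'fast'] (min_width=10, slack=8)
Line 4: ['umbrella'] (min_width=8, slack=10)
Line 5: ['laboratory', 'any'] (min_width=14, slack=4)
Line 6: ['make', 'large'] (min_width=10, slack=8)
Total lines: 6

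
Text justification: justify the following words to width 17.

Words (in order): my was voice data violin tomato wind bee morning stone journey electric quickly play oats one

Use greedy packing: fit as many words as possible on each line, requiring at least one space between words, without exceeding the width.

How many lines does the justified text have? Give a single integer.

Answer: 6

Derivation:
Line 1: ['my', 'was', 'voice', 'data'] (min_width=17, slack=0)
Line 2: ['violin', 'tomato'] (min_width=13, slack=4)
Line 3: ['wind', 'bee', 'morning'] (min_width=16, slack=1)
Line 4: ['stone', 'journey'] (min_width=13, slack=4)
Line 5: ['electric', 'quickly'] (min_width=16, slack=1)
Line 6: ['play', 'oats', 'one'] (min_width=13, slack=4)
Total lines: 6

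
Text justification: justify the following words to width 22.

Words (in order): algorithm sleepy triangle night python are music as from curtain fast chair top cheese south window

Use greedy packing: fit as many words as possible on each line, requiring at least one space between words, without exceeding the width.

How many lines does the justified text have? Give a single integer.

Answer: 5

Derivation:
Line 1: ['algorithm', 'sleepy'] (min_width=16, slack=6)
Line 2: ['triangle', 'night', 'python'] (min_width=21, slack=1)
Line 3: ['are', 'music', 'as', 'from'] (min_width=17, slack=5)
Line 4: ['curtain', 'fast', 'chair', 'top'] (min_width=22, slack=0)
Line 5: ['cheese', 'south', 'window'] (min_width=19, slack=3)
Total lines: 5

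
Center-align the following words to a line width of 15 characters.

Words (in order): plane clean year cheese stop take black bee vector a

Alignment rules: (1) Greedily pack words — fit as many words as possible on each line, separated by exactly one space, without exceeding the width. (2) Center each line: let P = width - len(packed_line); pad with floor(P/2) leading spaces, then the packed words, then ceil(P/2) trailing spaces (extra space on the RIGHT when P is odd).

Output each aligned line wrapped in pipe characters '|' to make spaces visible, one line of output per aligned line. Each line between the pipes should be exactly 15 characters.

Line 1: ['plane', 'clean'] (min_width=11, slack=4)
Line 2: ['year', 'cheese'] (min_width=11, slack=4)
Line 3: ['stop', 'take', 'black'] (min_width=15, slack=0)
Line 4: ['bee', 'vector', 'a'] (min_width=12, slack=3)

Answer: |  plane clean  |
|  year cheese  |
|stop take black|
| bee vector a  |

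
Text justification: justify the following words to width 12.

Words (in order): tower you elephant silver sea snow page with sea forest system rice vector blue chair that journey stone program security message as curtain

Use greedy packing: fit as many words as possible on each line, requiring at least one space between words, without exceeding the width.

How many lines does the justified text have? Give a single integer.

Line 1: ['tower', 'you'] (min_width=9, slack=3)
Line 2: ['elephant'] (min_width=8, slack=4)
Line 3: ['silver', 'sea'] (min_width=10, slack=2)
Line 4: ['snow', 'page'] (min_width=9, slack=3)
Line 5: ['with', 'sea'] (min_width=8, slack=4)
Line 6: ['forest'] (min_width=6, slack=6)
Line 7: ['system', 'rice'] (min_width=11, slack=1)
Line 8: ['vector', 'blue'] (min_width=11, slack=1)
Line 9: ['chair', 'that'] (min_width=10, slack=2)
Line 10: ['journey'] (min_width=7, slack=5)
Line 11: ['stone'] (min_width=5, slack=7)
Line 12: ['program'] (min_width=7, slack=5)
Line 13: ['security'] (min_width=8, slack=4)
Line 14: ['message', 'as'] (min_width=10, slack=2)
Line 15: ['curtain'] (min_width=7, slack=5)
Total lines: 15

Answer: 15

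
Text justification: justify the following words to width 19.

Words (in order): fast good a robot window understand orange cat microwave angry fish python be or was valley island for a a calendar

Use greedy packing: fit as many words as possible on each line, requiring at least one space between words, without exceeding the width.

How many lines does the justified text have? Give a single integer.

Answer: 7

Derivation:
Line 1: ['fast', 'good', 'a', 'robot'] (min_width=17, slack=2)
Line 2: ['window', 'understand'] (min_width=17, slack=2)
Line 3: ['orange', 'cat'] (min_width=10, slack=9)
Line 4: ['microwave', 'angry'] (min_width=15, slack=4)
Line 5: ['fish', 'python', 'be', 'or'] (min_width=17, slack=2)
Line 6: ['was', 'valley', 'island'] (min_width=17, slack=2)
Line 7: ['for', 'a', 'a', 'calendar'] (min_width=16, slack=3)
Total lines: 7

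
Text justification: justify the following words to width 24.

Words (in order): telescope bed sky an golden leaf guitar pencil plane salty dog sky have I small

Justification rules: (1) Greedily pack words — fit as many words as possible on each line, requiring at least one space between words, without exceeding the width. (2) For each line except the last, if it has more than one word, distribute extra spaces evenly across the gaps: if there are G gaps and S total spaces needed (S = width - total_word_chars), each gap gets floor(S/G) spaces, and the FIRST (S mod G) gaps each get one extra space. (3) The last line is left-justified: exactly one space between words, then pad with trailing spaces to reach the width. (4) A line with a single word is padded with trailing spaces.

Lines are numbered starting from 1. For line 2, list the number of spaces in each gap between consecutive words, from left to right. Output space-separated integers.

Answer: 4 4

Derivation:
Line 1: ['telescope', 'bed', 'sky', 'an'] (min_width=20, slack=4)
Line 2: ['golden', 'leaf', 'guitar'] (min_width=18, slack=6)
Line 3: ['pencil', 'plane', 'salty', 'dog'] (min_width=22, slack=2)
Line 4: ['sky', 'have', 'I', 'small'] (min_width=16, slack=8)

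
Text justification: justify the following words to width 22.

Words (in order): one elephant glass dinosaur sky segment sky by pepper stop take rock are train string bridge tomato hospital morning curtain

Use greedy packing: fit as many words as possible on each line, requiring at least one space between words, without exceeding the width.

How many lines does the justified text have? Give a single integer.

Line 1: ['one', 'elephant', 'glass'] (min_width=18, slack=4)
Line 2: ['dinosaur', 'sky', 'segment'] (min_width=20, slack=2)
Line 3: ['sky', 'by', 'pepper', 'stop'] (min_width=18, slack=4)
Line 4: ['take', 'rock', 'are', 'train'] (min_width=19, slack=3)
Line 5: ['string', 'bridge', 'tomato'] (min_width=20, slack=2)
Line 6: ['hospital', 'morning'] (min_width=16, slack=6)
Line 7: ['curtain'] (min_width=7, slack=15)
Total lines: 7

Answer: 7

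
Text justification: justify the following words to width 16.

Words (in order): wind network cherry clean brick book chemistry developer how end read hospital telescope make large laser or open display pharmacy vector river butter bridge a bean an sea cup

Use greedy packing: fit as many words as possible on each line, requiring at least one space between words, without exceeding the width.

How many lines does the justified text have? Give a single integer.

Answer: 14

Derivation:
Line 1: ['wind', 'network'] (min_width=12, slack=4)
Line 2: ['cherry', 'clean'] (min_width=12, slack=4)
Line 3: ['brick', 'book'] (min_width=10, slack=6)
Line 4: ['chemistry'] (min_width=9, slack=7)
Line 5: ['developer', 'how'] (min_width=13, slack=3)
Line 6: ['end', 'read'] (min_width=8, slack=8)
Line 7: ['hospital'] (min_width=8, slack=8)
Line 8: ['telescope', 'make'] (min_width=14, slack=2)
Line 9: ['large', 'laser', 'or'] (min_width=14, slack=2)
Line 10: ['open', 'display'] (min_width=12, slack=4)
Line 11: ['pharmacy', 'vector'] (min_width=15, slack=1)
Line 12: ['river', 'butter'] (min_width=12, slack=4)
Line 13: ['bridge', 'a', 'bean', 'an'] (min_width=16, slack=0)
Line 14: ['sea', 'cup'] (min_width=7, slack=9)
Total lines: 14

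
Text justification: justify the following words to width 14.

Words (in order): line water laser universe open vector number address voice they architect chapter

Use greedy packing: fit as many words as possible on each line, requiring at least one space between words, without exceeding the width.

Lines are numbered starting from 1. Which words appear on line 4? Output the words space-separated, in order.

Line 1: ['line', 'water'] (min_width=10, slack=4)
Line 2: ['laser', 'universe'] (min_width=14, slack=0)
Line 3: ['open', 'vector'] (min_width=11, slack=3)
Line 4: ['number', 'address'] (min_width=14, slack=0)
Line 5: ['voice', 'they'] (min_width=10, slack=4)
Line 6: ['architect'] (min_width=9, slack=5)
Line 7: ['chapter'] (min_width=7, slack=7)

Answer: number address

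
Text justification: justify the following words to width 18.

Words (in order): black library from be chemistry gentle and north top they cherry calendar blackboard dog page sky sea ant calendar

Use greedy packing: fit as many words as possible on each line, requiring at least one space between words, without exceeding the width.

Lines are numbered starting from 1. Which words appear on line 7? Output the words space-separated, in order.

Answer: page sky sea ant

Derivation:
Line 1: ['black', 'library', 'from'] (min_width=18, slack=0)
Line 2: ['be', 'chemistry'] (min_width=12, slack=6)
Line 3: ['gentle', 'and', 'north'] (min_width=16, slack=2)
Line 4: ['top', 'they', 'cherry'] (min_width=15, slack=3)
Line 5: ['calendar'] (min_width=8, slack=10)
Line 6: ['blackboard', 'dog'] (min_width=14, slack=4)
Line 7: ['page', 'sky', 'sea', 'ant'] (min_width=16, slack=2)
Line 8: ['calendar'] (min_width=8, slack=10)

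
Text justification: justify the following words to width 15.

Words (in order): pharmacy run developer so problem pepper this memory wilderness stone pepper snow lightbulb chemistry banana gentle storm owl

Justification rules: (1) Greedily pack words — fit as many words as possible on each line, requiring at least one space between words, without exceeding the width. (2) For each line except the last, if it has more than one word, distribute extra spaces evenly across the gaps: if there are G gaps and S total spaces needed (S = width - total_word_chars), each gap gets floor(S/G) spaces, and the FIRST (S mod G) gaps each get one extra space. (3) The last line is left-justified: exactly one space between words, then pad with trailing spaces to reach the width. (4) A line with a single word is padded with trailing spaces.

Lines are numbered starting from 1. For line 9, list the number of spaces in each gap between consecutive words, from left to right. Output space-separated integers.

Answer: 3

Derivation:
Line 1: ['pharmacy', 'run'] (min_width=12, slack=3)
Line 2: ['developer', 'so'] (min_width=12, slack=3)
Line 3: ['problem', 'pepper'] (min_width=14, slack=1)
Line 4: ['this', 'memory'] (min_width=11, slack=4)
Line 5: ['wilderness'] (min_width=10, slack=5)
Line 6: ['stone', 'pepper'] (min_width=12, slack=3)
Line 7: ['snow', 'lightbulb'] (min_width=14, slack=1)
Line 8: ['chemistry'] (min_width=9, slack=6)
Line 9: ['banana', 'gentle'] (min_width=13, slack=2)
Line 10: ['storm', 'owl'] (min_width=9, slack=6)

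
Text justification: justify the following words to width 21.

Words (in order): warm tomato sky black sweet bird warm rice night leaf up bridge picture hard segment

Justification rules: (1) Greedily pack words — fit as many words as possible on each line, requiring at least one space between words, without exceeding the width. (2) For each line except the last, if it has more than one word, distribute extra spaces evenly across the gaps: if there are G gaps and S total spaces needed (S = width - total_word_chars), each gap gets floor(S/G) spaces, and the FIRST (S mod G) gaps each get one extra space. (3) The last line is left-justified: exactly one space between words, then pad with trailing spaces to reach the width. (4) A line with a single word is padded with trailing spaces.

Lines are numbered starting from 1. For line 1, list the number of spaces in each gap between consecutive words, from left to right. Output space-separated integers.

Answer: 1 1 1

Derivation:
Line 1: ['warm', 'tomato', 'sky', 'black'] (min_width=21, slack=0)
Line 2: ['sweet', 'bird', 'warm', 'rice'] (min_width=20, slack=1)
Line 3: ['night', 'leaf', 'up', 'bridge'] (min_width=20, slack=1)
Line 4: ['picture', 'hard', 'segment'] (min_width=20, slack=1)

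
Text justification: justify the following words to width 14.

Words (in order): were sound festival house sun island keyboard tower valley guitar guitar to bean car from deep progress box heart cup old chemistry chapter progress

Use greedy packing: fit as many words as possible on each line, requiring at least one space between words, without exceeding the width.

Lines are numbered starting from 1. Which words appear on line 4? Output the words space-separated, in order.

Line 1: ['were', 'sound'] (min_width=10, slack=4)
Line 2: ['festival', 'house'] (min_width=14, slack=0)
Line 3: ['sun', 'island'] (min_width=10, slack=4)
Line 4: ['keyboard', 'tower'] (min_width=14, slack=0)
Line 5: ['valley', 'guitar'] (min_width=13, slack=1)
Line 6: ['guitar', 'to', 'bean'] (min_width=14, slack=0)
Line 7: ['car', 'from', 'deep'] (min_width=13, slack=1)
Line 8: ['progress', 'box'] (min_width=12, slack=2)
Line 9: ['heart', 'cup', 'old'] (min_width=13, slack=1)
Line 10: ['chemistry'] (min_width=9, slack=5)
Line 11: ['chapter'] (min_width=7, slack=7)
Line 12: ['progress'] (min_width=8, slack=6)

Answer: keyboard tower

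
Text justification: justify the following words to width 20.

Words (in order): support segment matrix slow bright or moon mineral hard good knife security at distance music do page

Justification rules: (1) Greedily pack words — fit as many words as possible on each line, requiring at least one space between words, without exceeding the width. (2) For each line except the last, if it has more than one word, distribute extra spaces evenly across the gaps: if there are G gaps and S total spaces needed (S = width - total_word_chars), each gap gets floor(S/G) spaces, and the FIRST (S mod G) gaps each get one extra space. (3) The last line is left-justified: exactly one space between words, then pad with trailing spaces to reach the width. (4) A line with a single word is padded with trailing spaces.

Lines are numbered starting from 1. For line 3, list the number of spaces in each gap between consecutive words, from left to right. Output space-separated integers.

Answer: 1 1 1

Derivation:
Line 1: ['support', 'segment'] (min_width=15, slack=5)
Line 2: ['matrix', 'slow', 'bright'] (min_width=18, slack=2)
Line 3: ['or', 'moon', 'mineral', 'hard'] (min_width=20, slack=0)
Line 4: ['good', 'knife', 'security'] (min_width=19, slack=1)
Line 5: ['at', 'distance', 'music', 'do'] (min_width=20, slack=0)
Line 6: ['page'] (min_width=4, slack=16)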